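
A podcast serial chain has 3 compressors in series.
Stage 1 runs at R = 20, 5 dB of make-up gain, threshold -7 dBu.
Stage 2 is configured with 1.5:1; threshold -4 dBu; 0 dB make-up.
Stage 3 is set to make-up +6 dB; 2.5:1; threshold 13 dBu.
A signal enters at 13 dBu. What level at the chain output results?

Stage 1: 13 dBu is 20 dB over -7 dBu; at 20:1 that becomes 1 dB over, giving -6 dBu; +5 dB make-up → -1 dBu.
Stage 2: overshoot 3 dB → 3/1.5 = 2 dB → -2 dBu.
Stage 3: below threshold (-2 ≤ 13); passes unchanged; make-up brings it to 4 dBu.

4 dBu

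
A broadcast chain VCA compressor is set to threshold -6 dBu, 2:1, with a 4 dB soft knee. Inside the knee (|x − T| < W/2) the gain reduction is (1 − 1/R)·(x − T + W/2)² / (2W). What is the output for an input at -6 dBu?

x − T + W/2 = -6 − (-6) + 2 = 2.
GR = (1 − 1/2) × 2² / 8 = 0.5 × 4 / 8 = 0.25 dB.
Output = -6 − 0.25 = -6.25 dBu.

-6.25 dBu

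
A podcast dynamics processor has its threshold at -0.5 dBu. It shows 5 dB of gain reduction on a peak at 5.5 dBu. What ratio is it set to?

6:1

Input overshoot = 5.5 − (-0.5) = 6 dB.
Output overshoot = 6 − 5 = 1 dB.
Ratio = input overshoot / output overshoot = 6 / 1 = 6.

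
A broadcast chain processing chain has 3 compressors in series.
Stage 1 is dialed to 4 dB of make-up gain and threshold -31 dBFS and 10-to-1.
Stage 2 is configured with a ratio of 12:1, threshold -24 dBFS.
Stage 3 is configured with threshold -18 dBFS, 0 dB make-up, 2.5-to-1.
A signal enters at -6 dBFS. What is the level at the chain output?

-24.5 dBFS

Stage 1: -6 dBFS is 25 dB over -31 dBFS; at 10:1 that becomes 2.5 dB over, giving -28.5 dBFS; +4 dB make-up → -24.5 dBFS.
Stage 2: -24.5 dBFS ≤ -24 dBFS, so stage 2 doesn't engage; output -24.5 dBFS.
Stage 3: -24.5 dBFS is at or below the -18 dBFS threshold — no compression; output -24.5 dBFS.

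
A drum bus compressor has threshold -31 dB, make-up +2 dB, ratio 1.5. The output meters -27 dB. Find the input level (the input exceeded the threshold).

Stripping the +2 dB make-up gives -29 dB at the gain stage.
That's 2 dB above the -31 dB threshold.
Before 1.5:1 compression the overshoot was 2 × 1.5 = 3 dB, so input = -31 + 3 = -28 dB.

-28 dB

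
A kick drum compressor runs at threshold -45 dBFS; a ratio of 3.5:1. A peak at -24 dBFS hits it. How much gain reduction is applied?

-24 dBFS exceeds the threshold by 21 dB.
A 3.5:1 ratio leaves 6 dB of that excess.
So the signal is attenuated by 21 − 6 = 15 dB.

15 dB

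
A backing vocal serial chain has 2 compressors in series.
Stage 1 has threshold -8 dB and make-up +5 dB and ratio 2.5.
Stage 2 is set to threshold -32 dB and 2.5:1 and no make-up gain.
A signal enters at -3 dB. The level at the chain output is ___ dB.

Stage 1: -3 dB is 5 dB over -8 dB; at 2.5:1 that becomes 2 dB over, giving -6 dB; +5 dB make-up → -1 dB.
Stage 2: 31 dB above -32 dB, reduced 2.5:1 to 12.4 dB above → -19.6 dB.

-19.6 dB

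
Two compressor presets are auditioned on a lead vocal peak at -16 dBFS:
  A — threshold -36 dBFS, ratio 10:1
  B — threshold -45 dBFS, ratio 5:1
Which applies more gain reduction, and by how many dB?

B, by 5.2 dB

A: 20 dB over, compressed to 2 dB over, so 18 dB of GR.
B: 29 dB over, compressed to 5.8 dB over, so 23.2 dB of GR.
Difference: 5.2 dB in favour of B.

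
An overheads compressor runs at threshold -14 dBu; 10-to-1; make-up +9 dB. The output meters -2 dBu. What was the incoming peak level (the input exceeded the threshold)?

16 dBu

Stripping the +9 dB make-up gives -11 dBu at the gain stage.
That's 3 dB above the -14 dBu threshold.
Input overshoot = R × output overshoot = 30 dB → input = -14 + 30 = 16 dBu.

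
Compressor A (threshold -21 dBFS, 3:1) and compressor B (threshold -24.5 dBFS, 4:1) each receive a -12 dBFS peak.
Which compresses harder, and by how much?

B, by 3.375 dB

A: 9 dB over, compressed to 3 dB over, so 6 dB of GR.
B: 12.5 dB over, compressed to 3.125 dB over, so 9.375 dB of GR.
B applies 3.375 dB more gain reduction.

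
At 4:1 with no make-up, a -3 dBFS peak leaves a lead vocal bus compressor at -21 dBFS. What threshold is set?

-27 dBFS

Let T be the threshold. Output overshoot = (input overshoot)/R, so -21 − T = (-3 − T)/4.
4·(-21 − T) = -3 − T → 3·T = -84 − (-3) = -81.
T = -81/3 = -27 dBFS.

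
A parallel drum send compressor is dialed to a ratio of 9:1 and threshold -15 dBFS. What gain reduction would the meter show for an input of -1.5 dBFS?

The signal is 13.5 dB above threshold.
After 9:1 compression the overshoot becomes 13.5/9 = 1.5 dB.
So the signal is attenuated by 13.5 − 1.5 = 12 dB.

12 dB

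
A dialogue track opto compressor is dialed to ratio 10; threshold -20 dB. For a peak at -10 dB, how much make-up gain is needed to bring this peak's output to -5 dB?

Without make-up, output = threshold + overshoot/10 = -20 + 1 = -19 dB.
Gap to target: 14 dB.

14 dB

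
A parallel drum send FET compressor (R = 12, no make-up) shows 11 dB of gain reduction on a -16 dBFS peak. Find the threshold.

Gain reduction = -16 − (-27) = 11 dB; output overshoot = GR / (R − 1) = 11 / 11 = 1 dB.
Threshold = output − output overshoot = -27 − 1 = -28 dBFS.

-28 dBFS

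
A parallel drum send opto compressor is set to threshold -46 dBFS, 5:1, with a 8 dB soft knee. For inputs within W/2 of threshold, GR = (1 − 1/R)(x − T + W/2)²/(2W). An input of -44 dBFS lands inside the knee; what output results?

x − T + W/2 = -44 − (-46) + 4 = 6.
GR = (1 − 1/5) × 6² / 16 = 0.8 × 36 / 16 = 1.8 dB.
Output = -44 − 1.8 = -45.8 dBFS.

-45.8 dBFS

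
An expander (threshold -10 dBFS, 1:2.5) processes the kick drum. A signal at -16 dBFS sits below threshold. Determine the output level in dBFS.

Undershoot = (-10) − (-16) = 6 dB.
At 1:2.5, that expands to 15 dB under threshold.
Output = -10 − 15 = -25 dBFS.

-25 dBFS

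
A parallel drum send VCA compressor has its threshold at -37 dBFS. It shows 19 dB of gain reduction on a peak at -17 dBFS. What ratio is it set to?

Input overshoot = -17 − (-37) = 20 dB.
Output overshoot = 20 − 19 = 1 dB.
Ratio = input overshoot / output overshoot = 20 / 1 = 20.

20:1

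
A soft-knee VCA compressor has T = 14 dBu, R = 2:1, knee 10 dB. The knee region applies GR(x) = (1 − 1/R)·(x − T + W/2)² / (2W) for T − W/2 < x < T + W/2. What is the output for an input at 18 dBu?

15.975 dBu

x − T + W/2 = 18 − 14 + 5 = 9.
GR = (1 − 1/2) × 9² / 20 = 0.5 × 81 / 20 = 2.025 dB.
Output = 18 − 2.025 = 15.975 dBu.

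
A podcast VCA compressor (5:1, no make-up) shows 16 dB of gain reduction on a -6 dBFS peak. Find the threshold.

-26 dBFS

Let T be the threshold. Output overshoot = (input overshoot)/R, so -22 − T = (-6 − T)/5.
5·(-22 − T) = -6 − T → 4·T = -110 − (-6) = -104.
T = -104/4 = -26 dBFS.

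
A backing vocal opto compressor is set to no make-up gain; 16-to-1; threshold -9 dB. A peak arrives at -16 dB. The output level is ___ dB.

-16 dB is 7 dB below the -9 dB threshold, so no gain reduction is applied.
Output = input = -16 dB.

-16 dB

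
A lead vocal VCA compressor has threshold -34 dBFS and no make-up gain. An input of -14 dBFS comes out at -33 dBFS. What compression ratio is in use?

20:1

Input overshoot = -14 − (-34) = 20 dB; output overshoot = -33 − (-34) = 1 dB.
Ratio = 20 / 1 = 20.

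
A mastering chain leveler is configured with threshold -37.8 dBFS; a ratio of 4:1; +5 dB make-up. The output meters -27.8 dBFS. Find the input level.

-17.8 dBFS

Stripping the +5 dB make-up gives -32.8 dBFS at the gain stage.
That's 5 dB above the -37.8 dBFS threshold.
Before 4:1 compression the overshoot was 5 × 4 = 20 dB, so input = -37.8 + 20 = -17.8 dBFS.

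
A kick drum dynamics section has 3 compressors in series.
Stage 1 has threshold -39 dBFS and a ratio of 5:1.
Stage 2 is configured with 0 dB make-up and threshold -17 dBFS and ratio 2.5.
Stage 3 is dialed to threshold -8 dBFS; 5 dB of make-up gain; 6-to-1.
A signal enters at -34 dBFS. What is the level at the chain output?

Stage 1: -34 dBFS is 5 dB over -39 dBFS; at 5:1 that becomes 1 dB over, giving -38 dBFS.
Stage 2: below threshold (-38 ≤ -17); passes unchanged; output -38 dBFS.
Stage 3: below threshold (-38 ≤ -8); passes unchanged; make-up brings it to -33 dBFS.

-33 dBFS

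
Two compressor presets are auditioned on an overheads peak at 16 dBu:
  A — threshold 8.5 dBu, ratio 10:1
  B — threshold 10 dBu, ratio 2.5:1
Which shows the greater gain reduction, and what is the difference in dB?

A, by 3.15 dB

A: overshoot 7.5 dB → output overshoot 0.75 dB → GR 6.75 dB.
B: overshoot 6 dB → output overshoot 2.4 dB → GR 3.6 dB.
A reduces 3.15 dB more.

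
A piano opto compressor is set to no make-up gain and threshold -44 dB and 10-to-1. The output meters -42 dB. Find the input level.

Post-compression overshoot = -42 − (-44) = 2 dB.
Before 10:1 compression the overshoot was 2 × 10 = 20 dB, so input = -44 + 20 = -24 dB.

-24 dB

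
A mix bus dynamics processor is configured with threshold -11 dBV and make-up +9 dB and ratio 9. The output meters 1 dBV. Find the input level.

Remove make-up: 1 − 9 = -8 dBV.
That's 3 dB above the -11 dBV threshold.
Input overshoot = R × output overshoot = 27 dB → input = -11 + 27 = 16 dBV.

16 dBV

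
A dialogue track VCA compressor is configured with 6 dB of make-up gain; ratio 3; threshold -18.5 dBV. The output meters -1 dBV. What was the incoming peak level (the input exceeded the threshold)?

16 dBV

Stripping the +6 dB make-up gives -7 dBV at the gain stage.
Post-compression overshoot = -7 − (-18.5) = 11.5 dB.
Undo the ratio: input overshoot = 11.5 × 3 = 34.5 dB, giving input = 16 dBV.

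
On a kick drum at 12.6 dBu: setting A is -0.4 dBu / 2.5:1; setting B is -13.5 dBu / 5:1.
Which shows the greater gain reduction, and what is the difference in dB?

A: overshoot 13 dB → output overshoot 5.2 dB → GR 7.8 dB.
B: overshoot 26.1 dB → output overshoot 5.22 dB → GR 20.88 dB.
B reduces 13.08 dB more.

B, by 13.08 dB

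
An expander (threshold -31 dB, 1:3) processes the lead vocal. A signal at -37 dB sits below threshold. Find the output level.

Undershoot = (-31) − (-37) = 6 dB.
At 1:3, that expands to 18 dB under threshold.
Output = -31 − 18 = -49 dB.

-49 dB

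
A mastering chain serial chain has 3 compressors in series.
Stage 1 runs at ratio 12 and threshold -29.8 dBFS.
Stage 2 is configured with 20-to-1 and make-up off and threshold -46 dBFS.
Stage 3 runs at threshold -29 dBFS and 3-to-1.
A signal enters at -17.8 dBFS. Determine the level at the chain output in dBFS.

Stage 1: -17.8 dBFS is 12 dB over -29.8 dBFS; at 12:1 that becomes 1 dB over, giving -28.8 dBFS.
Stage 2: -28.8 dBFS is 17.2 dB over -46 dBFS; at 20:1 that becomes 0.86 dB over, giving -45.14 dBFS.
Stage 3: -45.14 dBFS is at or below the -29 dBFS threshold — no compression; output -45.14 dBFS.

-45.14 dBFS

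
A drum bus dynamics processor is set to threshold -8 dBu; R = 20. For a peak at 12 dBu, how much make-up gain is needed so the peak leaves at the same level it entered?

The peak compresses to -8 + 20/20 = -7 dBu.
To reach 12 dBu requires 12 − (-7) = 19 dB of make-up.

19 dB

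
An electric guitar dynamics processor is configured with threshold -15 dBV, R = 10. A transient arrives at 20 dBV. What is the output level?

-11.5 dBV

The input is 35 dB above the -15 dBV threshold.
10:1 compression reduces that to 35/10 = 3.5 dB over.
That puts the output at -11.5 dBV.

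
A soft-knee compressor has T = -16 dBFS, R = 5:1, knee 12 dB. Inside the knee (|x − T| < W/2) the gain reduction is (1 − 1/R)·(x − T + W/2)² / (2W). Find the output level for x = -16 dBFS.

-17.2 dBFS

x − T + W/2 = -16 − (-16) + 6 = 6.
GR = (1 − 1/5) × 6² / 24 = 0.8 × 36 / 24 = 1.2 dB.
Output = -16 − 1.2 = -17.2 dBFS.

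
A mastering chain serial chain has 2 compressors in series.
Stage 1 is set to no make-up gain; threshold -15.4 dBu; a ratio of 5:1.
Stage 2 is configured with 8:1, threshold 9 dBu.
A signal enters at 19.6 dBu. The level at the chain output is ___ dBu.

-8.4 dBu

Stage 1: 19.6 dBu is 35 dB over -15.4 dBu; at 5:1 that becomes 7 dB over, giving -8.4 dBu.
Stage 2: below threshold (-8.4 ≤ 9); passes unchanged; output -8.4 dBu.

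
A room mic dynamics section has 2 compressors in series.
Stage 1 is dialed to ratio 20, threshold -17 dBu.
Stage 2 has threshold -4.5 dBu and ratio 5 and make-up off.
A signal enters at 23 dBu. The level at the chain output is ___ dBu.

-15 dBu

Stage 1: overshoot 40 dB → 40/20 = 2 dB → -15 dBu.
Stage 2: below threshold (-15 ≤ -4.5); passes unchanged; output -15 dBu.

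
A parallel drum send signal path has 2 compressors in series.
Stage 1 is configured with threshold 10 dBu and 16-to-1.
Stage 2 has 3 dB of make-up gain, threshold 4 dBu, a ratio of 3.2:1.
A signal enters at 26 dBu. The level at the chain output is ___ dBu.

9.1875 dBu

Stage 1: 16 dB above 10 dBu, reduced 16:1 to 1 dB above → 11 dBu.
Stage 2: overshoot 7 dB → 7/3.2 = 2.1875 dB → 6.1875 dBu; +3 dB make-up → 9.1875 dBu.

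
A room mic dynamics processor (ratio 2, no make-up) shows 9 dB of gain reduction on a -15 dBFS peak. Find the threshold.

Gain reduction = -15 − (-24) = 9 dB; output overshoot = GR / (R − 1) = 9 / 1 = 9 dB.
Threshold = output − output overshoot = -24 − 9 = -33 dBFS.

-33 dBFS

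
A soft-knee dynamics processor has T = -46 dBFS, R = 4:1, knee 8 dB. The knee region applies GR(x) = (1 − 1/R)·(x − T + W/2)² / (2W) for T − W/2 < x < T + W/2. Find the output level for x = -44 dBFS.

x − T + W/2 = -44 − (-46) + 4 = 6.
GR = (1 − 1/4) × 6² / 16 = 0.75 × 36 / 16 = 1.6875 dB.
Output = -44 − 1.6875 = -45.6875 dBFS.

-45.6875 dBFS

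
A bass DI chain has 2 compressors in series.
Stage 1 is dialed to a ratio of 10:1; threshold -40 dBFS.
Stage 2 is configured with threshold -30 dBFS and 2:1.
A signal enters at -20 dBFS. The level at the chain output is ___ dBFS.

Stage 1: 20 dB above -40 dBFS, reduced 10:1 to 2 dB above → -38 dBFS.
Stage 2: -38 dBFS ≤ -30 dBFS, so stage 2 doesn't engage; output -38 dBFS.

-38 dBFS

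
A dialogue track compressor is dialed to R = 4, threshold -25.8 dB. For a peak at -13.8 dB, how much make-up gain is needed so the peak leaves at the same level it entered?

The peak compresses to -25.8 + 12/4 = -22.8 dB.
To reach -13.8 dB requires -13.8 − (-22.8) = 9 dB of make-up.

9 dB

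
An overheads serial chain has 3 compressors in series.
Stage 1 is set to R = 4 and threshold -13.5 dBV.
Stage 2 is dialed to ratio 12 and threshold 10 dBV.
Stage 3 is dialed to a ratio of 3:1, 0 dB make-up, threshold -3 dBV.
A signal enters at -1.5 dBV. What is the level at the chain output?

-10.5 dBV

Stage 1: overshoot 12 dB → 12/4 = 3 dB → -10.5 dBV.
Stage 2: below threshold (-10.5 ≤ 10); passes unchanged; output -10.5 dBV.
Stage 3: -10.5 dBV ≤ -3 dBV, so stage 3 doesn't engage; output -10.5 dBV.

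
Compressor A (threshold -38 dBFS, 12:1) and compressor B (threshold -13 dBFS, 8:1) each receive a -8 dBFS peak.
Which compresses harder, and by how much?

A, by 23.125 dB

A: GR = 30 − 30/12 = 27.5 dB.
B: GR = 5 − 5/8 = 4.375 dB.
A reduces 23.125 dB more.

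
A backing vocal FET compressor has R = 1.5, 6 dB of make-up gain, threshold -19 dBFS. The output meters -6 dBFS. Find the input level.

Stripping the +6 dB make-up gives -12 dBFS at the gain stage.
That's 7 dB above the -19 dBFS threshold.
Before 1.5:1 compression the overshoot was 7 × 1.5 = 10.5 dB, so input = -19 + 10.5 = -8.5 dBFS.

-8.5 dBFS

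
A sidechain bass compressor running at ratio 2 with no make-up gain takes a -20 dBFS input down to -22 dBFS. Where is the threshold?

Input is 4 dB above T (since output overshoot × R = input overshoot: (-22 − T)·2 = -20 − T gives T = -24 dBFS).
Check: -24 + (-20 − (-24))/2 = -24 + 2 = -22 dBFS. ✓

-24 dBFS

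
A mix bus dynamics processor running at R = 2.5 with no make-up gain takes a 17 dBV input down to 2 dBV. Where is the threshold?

-8 dBV

Input is 25 dB above T (since output overshoot × R = input overshoot: (2 − T)·2.5 = 17 − T gives T = -8 dBV).
Check: -8 + (17 − (-8))/2.5 = -8 + 10 = 2 dBV. ✓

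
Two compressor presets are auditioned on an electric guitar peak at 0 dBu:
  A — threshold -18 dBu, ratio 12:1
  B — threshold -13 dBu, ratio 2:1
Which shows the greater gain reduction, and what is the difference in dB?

A: 18 dB over, compressed to 1.5 dB over, so 16.5 dB of GR.
B: 13 dB over, compressed to 6.5 dB over, so 6.5 dB of GR.
A reduces 10 dB more.

A, by 10 dB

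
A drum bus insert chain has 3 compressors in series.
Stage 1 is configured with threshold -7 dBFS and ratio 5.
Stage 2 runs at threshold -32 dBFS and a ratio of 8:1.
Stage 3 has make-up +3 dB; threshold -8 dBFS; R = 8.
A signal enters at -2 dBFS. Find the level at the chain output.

Stage 1: 5 dB above -7 dBFS, reduced 5:1 to 1 dB above → -6 dBFS.
Stage 2: 26 dB above -32 dBFS, reduced 8:1 to 3.25 dB above → -28.75 dBFS.
Stage 3: -28.75 dBFS ≤ -8 dBFS, so stage 3 doesn't engage; make-up brings it to -25.75 dBFS.

-25.75 dBFS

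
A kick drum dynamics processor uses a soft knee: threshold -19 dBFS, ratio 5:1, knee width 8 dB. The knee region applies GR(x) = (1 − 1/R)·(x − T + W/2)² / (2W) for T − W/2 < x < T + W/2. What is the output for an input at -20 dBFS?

-20.45 dBFS

x − T + W/2 = -20 − (-19) + 4 = 3.
GR = (1 − 1/5) × 3² / 16 = 0.8 × 9 / 16 = 0.45 dB.
Output = -20 − 0.45 = -20.45 dBFS.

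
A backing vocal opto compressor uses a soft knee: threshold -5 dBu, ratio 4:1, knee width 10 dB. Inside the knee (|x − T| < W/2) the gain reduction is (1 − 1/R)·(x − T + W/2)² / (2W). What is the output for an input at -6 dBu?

-6.6 dBu

x − T + W/2 = -6 − (-5) + 5 = 4.
GR = (1 − 1/4) × 4² / 20 = 0.75 × 16 / 20 = 0.6 dB.
Output = -6 − 0.6 = -6.6 dBu.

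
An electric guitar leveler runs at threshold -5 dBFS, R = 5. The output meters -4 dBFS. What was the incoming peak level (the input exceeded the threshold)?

0 dBFS

That's 1 dB above the -5 dBFS threshold.
Undo the ratio: input overshoot = 1 × 5 = 5 dB, giving input = 0 dBFS.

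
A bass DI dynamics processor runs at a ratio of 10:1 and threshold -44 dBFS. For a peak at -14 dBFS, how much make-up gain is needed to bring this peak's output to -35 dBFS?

6 dB

Overshoot 30 dB → 30/10 = 3 dB after compression, so the compressed level is -44 + 3 = -41 dBFS.
Make-up = target − compressed = -35 − (-41) = 6 dB.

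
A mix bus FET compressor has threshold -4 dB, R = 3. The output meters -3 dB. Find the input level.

-1 dB

That's 1 dB above the -4 dB threshold.
Before 3:1 compression the overshoot was 1 × 3 = 3 dB, so input = -4 + 3 = -1 dB.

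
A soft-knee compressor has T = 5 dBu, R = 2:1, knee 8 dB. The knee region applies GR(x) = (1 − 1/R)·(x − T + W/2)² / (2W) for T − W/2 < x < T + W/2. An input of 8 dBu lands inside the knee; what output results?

6.46875 dBu

x − T + W/2 = 8 − 5 + 4 = 7.
GR = (1 − 1/2) × 7² / 16 = 0.5 × 49 / 16 = 1.53125 dB.
Output = 8 − 1.53125 = 6.46875 dBu.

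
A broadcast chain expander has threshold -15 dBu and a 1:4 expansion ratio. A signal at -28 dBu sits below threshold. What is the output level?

-67 dBu

Undershoot = (-15) − (-28) = 13 dB.
At 1:4, that expands to 52 dB under threshold.
Output = -15 − 52 = -67 dBu.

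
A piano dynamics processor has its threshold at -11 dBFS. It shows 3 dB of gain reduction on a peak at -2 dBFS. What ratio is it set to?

Input overshoot = -2 − (-11) = 9 dB.
Output overshoot = 9 − 3 = 6 dB.
Ratio = input overshoot / output overshoot = 9 / 6 = 1.5.

1.5:1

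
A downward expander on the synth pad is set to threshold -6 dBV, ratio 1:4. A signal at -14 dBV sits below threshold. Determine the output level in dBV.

Below threshold, a 1:4 expander applies gain = (4−1)×(T − x) of attenuation.
(4−1) × 8 = 24 dB, so output = -14 − 24 = -38 dBV.

-38 dBV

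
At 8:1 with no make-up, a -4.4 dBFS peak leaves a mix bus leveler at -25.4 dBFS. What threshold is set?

Input is 24 dB above T (since output overshoot × R = input overshoot: (-25.4 − T)·8 = -4.4 − T gives T = -28.4 dBFS).
Check: -28.4 + (-4.4 − (-28.4))/8 = -28.4 + 3 = -25.4 dBFS. ✓

-28.4 dBFS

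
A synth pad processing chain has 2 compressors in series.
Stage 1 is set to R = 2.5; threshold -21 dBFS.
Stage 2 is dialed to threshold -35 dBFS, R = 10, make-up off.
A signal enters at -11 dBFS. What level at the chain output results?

Stage 1: overshoot 10 dB → 10/2.5 = 4 dB → -17 dBFS.
Stage 2: -17 dBFS is 18 dB over -35 dBFS; at 10:1 that becomes 1.8 dB over, giving -33.2 dBFS.

-33.2 dBFS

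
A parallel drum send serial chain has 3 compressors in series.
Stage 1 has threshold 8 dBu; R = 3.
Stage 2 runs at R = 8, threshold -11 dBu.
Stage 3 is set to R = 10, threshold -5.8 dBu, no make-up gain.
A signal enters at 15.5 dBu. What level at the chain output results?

-8.3125 dBu

Stage 1: 15.5 dBu is 7.5 dB over 8 dBu; at 3:1 that becomes 2.5 dB over, giving 10.5 dBu.
Stage 2: 21.5 dB above -11 dBu, reduced 8:1 to 2.6875 dB above → -8.3125 dBu.
Stage 3: -8.3125 dBu ≤ -5.8 dBu, so stage 3 doesn't engage; output -8.3125 dBu.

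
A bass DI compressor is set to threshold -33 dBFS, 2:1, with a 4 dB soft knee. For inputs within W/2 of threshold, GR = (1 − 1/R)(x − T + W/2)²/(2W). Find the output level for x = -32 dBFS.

x − T + W/2 = -32 − (-33) + 2 = 3.
GR = (1 − 1/2) × 3² / 8 = 0.5 × 9 / 8 = 0.5625 dB.
Output = -32 − 0.5625 = -32.5625 dBFS.

-32.5625 dBFS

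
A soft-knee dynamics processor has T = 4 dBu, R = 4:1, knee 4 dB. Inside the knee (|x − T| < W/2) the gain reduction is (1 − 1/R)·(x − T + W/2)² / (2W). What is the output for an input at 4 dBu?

3.625 dBu

x − T + W/2 = 4 − 4 + 2 = 2.
GR = (1 − 1/4) × 2² / 8 = 0.75 × 4 / 8 = 0.375 dB.
Output = 4 − 0.375 = 3.625 dBu.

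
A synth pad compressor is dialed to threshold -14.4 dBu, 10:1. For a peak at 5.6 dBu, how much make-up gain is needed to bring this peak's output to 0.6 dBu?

Overshoot 20 dB → 20/10 = 2 dB after compression, so the compressed level is -14.4 + 2 = -12.4 dBu.
Make-up = target − compressed = 0.6 − (-12.4) = 13 dB.

13 dB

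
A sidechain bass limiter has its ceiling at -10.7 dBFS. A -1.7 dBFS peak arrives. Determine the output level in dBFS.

-10.7 dBFS

At ∞:1, everything above -10.7 dBFS is held at the ceiling.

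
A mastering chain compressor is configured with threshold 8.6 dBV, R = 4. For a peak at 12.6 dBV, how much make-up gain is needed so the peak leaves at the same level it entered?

3 dB

The peak compresses to 8.6 + 4/4 = 9.6 dBV.
To reach 12.6 dBV requires 12.6 − 9.6 = 3 dB of make-up.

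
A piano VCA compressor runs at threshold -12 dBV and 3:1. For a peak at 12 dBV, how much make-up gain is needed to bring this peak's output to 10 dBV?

The peak compresses to -12 + 24/3 = -4 dBV.
To reach 10 dBV requires 10 − (-4) = 14 dB of make-up.

14 dB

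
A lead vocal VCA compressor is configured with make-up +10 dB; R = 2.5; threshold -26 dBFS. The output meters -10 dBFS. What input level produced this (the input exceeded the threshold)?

-11 dBFS

Remove make-up: -10 − 10 = -20 dBFS.
Post-compression overshoot = -20 − (-26) = 6 dB.
Input overshoot = R × output overshoot = 15 dB → input = -26 + 15 = -11 dBFS.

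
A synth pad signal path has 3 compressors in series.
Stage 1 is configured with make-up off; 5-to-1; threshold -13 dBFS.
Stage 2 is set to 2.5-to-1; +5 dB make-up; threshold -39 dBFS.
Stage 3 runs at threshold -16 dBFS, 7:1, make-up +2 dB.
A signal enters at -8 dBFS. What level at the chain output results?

Stage 1: 5 dB above -13 dBFS, reduced 5:1 to 1 dB above → -12 dBFS.
Stage 2: overshoot 27 dB → 27/2.5 = 10.8 dB → -28.2 dBFS; +5 dB make-up → -23.2 dBFS.
Stage 3: -23.2 dBFS ≤ -16 dBFS, so stage 3 doesn't engage; make-up brings it to -21.2 dBFS.

-21.2 dBFS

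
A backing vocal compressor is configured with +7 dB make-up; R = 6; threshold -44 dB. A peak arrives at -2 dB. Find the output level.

The input is 42 dB above the -44 dB threshold.
6:1 compression reduces that to 42/6 = 7 dB over.
Output = -44 + 7 = -37 dB; make-up adds 7 dB, giving -30 dB.

-30 dB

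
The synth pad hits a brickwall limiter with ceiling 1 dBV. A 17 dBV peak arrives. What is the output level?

1 dBV

A brickwall limiter is an ∞:1 compressor: any input above the ceiling is clamped to 1 dBV.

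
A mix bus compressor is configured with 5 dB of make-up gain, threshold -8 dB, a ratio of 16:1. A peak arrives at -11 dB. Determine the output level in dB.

-6 dB

-11 dB is 3 dB below the -8 dB threshold, so no gain reduction is applied.
Make-up gain adds 5 dB: -11 + 5 = -6 dB.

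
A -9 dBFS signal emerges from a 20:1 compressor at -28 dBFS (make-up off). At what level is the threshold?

Input is 20 dB above T (since output overshoot × R = input overshoot: (-28 − T)·20 = -9 − T gives T = -29 dBFS).
Check: -29 + (-9 − (-29))/20 = -29 + 1 = -28 dBFS. ✓

-29 dBFS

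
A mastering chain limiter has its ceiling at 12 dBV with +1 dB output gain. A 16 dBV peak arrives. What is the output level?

A brickwall limiter is an ∞:1 compressor: any input above the ceiling is clamped to 12 dBV.
Output gain then adds 1 dB: 12 + 1 = 13 dBV.

13 dBV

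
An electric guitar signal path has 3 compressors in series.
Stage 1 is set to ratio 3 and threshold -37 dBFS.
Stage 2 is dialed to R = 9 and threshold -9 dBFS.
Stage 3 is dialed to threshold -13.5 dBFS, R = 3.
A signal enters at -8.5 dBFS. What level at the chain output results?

Stage 1: 28.5 dB above -37 dBFS, reduced 3:1 to 9.5 dB above → -27.5 dBFS.
Stage 2: below threshold (-27.5 ≤ -9); passes unchanged; output -27.5 dBFS.
Stage 3: below threshold (-27.5 ≤ -13.5); passes unchanged; output -27.5 dBFS.

-27.5 dBFS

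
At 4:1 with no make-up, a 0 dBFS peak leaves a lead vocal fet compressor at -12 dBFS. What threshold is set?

Gain reduction = 0 − (-12) = 12 dB; output overshoot = GR / (R − 1) = 12 / 3 = 4 dB.
Threshold = output − output overshoot = -12 − 4 = -16 dBFS.

-16 dBFS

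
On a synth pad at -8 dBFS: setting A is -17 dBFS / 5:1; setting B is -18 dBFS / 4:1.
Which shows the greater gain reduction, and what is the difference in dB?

B, by 0.3 dB

A: 9 dB over, compressed to 1.8 dB over, so 7.2 dB of GR.
B: 10 dB over, compressed to 2.5 dB over, so 7.5 dB of GR.
B applies 0.3 dB more gain reduction.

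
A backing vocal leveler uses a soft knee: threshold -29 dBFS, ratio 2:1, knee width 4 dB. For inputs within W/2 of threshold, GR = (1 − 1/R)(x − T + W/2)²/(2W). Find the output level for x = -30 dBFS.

-30.0625 dBFS

x − T + W/2 = -30 − (-29) + 2 = 1.
GR = (1 − 1/2) × 1² / 8 = 0.5 × 1 / 8 = 0.0625 dB.
Output = -30 − 0.0625 = -30.0625 dBFS.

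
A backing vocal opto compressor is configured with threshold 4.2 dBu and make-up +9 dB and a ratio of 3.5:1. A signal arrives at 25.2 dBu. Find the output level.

25.2 dBu sits 21 dB over threshold.
At 3.5:1 the overshoot is divided by 3.5, leaving 6 dB above threshold.
That puts the output at 10.2 dBu; make-up adds 9 dB, giving 19.2 dBu.

19.2 dBu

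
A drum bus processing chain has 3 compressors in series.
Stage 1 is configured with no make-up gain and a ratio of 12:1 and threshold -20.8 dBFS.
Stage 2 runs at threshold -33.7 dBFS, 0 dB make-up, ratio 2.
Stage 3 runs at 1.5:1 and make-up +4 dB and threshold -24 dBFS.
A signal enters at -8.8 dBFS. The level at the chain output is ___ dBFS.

Stage 1: overshoot 12 dB → 12/12 = 1 dB → -19.8 dBFS.
Stage 2: -19.8 dBFS is 13.9 dB over -33.7 dBFS; at 2:1 that becomes 6.95 dB over, giving -26.75 dBFS.
Stage 3: -26.75 dBFS is at or below the -24 dBFS threshold — no compression; make-up brings it to -22.75 dBFS.

-22.75 dBFS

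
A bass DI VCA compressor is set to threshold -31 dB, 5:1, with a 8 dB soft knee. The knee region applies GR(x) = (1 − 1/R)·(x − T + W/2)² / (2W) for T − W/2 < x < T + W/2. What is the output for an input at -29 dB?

-30.8 dB

x − T + W/2 = -29 − (-31) + 4 = 6.
GR = (1 − 1/5) × 6² / 16 = 0.8 × 36 / 16 = 1.8 dB.
Output = -29 − 1.8 = -30.8 dB.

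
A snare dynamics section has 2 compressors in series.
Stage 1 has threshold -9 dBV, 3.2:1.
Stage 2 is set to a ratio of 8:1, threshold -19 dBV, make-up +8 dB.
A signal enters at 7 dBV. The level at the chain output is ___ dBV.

-9.125 dBV

Stage 1: 7 dBV is 16 dB over -9 dBV; at 3.2:1 that becomes 5 dB over, giving -4 dBV.
Stage 2: 15 dB above -19 dBV, reduced 8:1 to 1.875 dB above → -17.125 dBV; +8 dB make-up → -9.125 dBV.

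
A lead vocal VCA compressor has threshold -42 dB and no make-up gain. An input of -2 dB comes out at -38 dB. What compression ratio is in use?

10:1

Input overshoot = -2 − (-42) = 40 dB; output overshoot = -38 − (-42) = 4 dB.
Ratio = 40 / 4 = 10.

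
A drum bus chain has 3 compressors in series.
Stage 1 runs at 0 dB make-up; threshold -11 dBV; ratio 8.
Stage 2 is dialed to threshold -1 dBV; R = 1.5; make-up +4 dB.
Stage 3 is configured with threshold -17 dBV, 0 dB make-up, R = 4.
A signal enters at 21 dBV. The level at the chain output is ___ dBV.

-13.5 dBV

Stage 1: 21 dBV is 32 dB over -11 dBV; at 8:1 that becomes 4 dB over, giving -7 dBV.
Stage 2: -7 dBV is at or below the -1 dBV threshold — no compression; make-up brings it to -3 dBV.
Stage 3: -3 dBV is 14 dB over -17 dBV; at 4:1 that becomes 3.5 dB over, giving -13.5 dBV.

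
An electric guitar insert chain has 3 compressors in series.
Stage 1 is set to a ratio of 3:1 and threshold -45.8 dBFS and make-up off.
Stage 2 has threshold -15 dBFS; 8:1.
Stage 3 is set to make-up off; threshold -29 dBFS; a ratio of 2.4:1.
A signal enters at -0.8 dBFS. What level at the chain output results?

Stage 1: 45 dB above -45.8 dBFS, reduced 3:1 to 15 dB above → -30.8 dBFS.
Stage 2: below threshold (-30.8 ≤ -15); passes unchanged; output -30.8 dBFS.
Stage 3: -30.8 dBFS is at or below the -29 dBFS threshold — no compression; output -30.8 dBFS.

-30.8 dBFS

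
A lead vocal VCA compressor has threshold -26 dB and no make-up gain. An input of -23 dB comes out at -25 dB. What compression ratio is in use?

3:1

Input overshoot = -23 − (-26) = 3 dB; output overshoot = -25 − (-26) = 1 dB.
Ratio = 3 / 1 = 3.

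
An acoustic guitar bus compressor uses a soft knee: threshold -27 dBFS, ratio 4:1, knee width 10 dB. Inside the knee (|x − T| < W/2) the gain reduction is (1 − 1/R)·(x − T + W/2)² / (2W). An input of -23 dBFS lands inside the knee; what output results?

x − T + W/2 = -23 − (-27) + 5 = 9.
GR = (1 − 1/4) × 9² / 20 = 0.75 × 81 / 20 = 3.0375 dB.
Output = -23 − 3.0375 = -26.0375 dBFS.

-26.0375 dBFS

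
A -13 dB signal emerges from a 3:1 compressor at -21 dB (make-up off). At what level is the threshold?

-25 dB

Input is 12 dB above T (since output overshoot × R = input overshoot: (-21 − T)·3 = -13 − T gives T = -25 dB).
Check: -25 + (-13 − (-25))/3 = -25 + 4 = -21 dB. ✓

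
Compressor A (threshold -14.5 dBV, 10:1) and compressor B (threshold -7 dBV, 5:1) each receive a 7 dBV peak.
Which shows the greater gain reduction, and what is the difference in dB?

A: GR = 21.5 − 21.5/10 = 19.35 dB.
B: GR = 14 − 14/5 = 11.2 dB.
A reduces 8.15 dB more.

A, by 8.15 dB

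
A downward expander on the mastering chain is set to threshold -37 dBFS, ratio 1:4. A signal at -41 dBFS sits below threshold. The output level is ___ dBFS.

-53 dBFS

Undershoot = (-37) − (-41) = 4 dB.
At 1:4, that expands to 16 dB under threshold.
Output = -37 − 16 = -53 dBFS.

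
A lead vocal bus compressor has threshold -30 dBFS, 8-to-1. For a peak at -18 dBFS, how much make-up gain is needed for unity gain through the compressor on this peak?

Without make-up, output = threshold + overshoot/8 = -30 + 1.5 = -28.5 dBFS.
Gap to target: 10.5 dB.

10.5 dB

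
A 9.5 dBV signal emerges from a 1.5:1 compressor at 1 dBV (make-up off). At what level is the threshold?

Input is 25.5 dB above T (since output overshoot × R = input overshoot: (1 − T)·1.5 = 9.5 − T gives T = -16 dBV).
Check: -16 + (9.5 − (-16))/1.5 = -16 + 17 = 1 dBV. ✓

-16 dBV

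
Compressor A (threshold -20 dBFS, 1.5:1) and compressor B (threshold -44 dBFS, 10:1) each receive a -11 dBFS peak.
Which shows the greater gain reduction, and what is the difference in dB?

B, by 26.7 dB

A: GR = 9 − 9/1.5 = 3 dB.
B: GR = 33 − 33/10 = 29.7 dB.
Difference: 26.7 dB in favour of B.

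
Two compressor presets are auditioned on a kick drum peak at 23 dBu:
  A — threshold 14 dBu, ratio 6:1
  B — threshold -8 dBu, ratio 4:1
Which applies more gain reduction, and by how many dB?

B, by 15.75 dB

A: GR = 9 − 9/6 = 7.5 dB.
B: GR = 31 − 31/4 = 23.25 dB.
Difference: 15.75 dB in favour of B.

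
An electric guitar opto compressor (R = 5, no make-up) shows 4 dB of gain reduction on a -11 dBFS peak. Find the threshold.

-16 dBFS

Input is 5 dB above T (since output overshoot × R = input overshoot: (-15 − T)·5 = -11 − T gives T = -16 dBFS).
Check: -16 + (-11 − (-16))/5 = -16 + 1 = -15 dBFS. ✓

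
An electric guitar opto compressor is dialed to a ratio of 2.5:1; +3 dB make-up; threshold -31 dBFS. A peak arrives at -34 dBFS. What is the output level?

-34 dBFS is 3 dB below the -31 dBFS threshold, so no gain reduction is applied.
Make-up gain adds 3 dB: -34 + 3 = -31 dBFS.

-31 dBFS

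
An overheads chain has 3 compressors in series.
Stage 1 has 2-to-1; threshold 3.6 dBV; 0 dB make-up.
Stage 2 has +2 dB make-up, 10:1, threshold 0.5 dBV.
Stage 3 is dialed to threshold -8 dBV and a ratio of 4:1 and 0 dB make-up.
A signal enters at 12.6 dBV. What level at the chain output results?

Stage 1: 12.6 dBV is 9 dB over 3.6 dBV; at 2:1 that becomes 4.5 dB over, giving 8.1 dBV.
Stage 2: overshoot 7.6 dB → 7.6/10 = 0.76 dB → 1.26 dBV; +2 dB make-up → 3.26 dBV.
Stage 3: 3.26 dBV is 11.26 dB over -8 dBV; at 4:1 that becomes 2.815 dB over, giving -5.185 dBV.

-5.185 dBV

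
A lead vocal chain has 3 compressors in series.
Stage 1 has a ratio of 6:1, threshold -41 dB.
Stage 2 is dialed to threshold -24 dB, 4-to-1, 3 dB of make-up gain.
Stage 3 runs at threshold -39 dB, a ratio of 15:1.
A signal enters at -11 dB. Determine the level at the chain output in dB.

-38.6 dB

Stage 1: overshoot 30 dB → 30/6 = 5 dB → -36 dB.
Stage 2: below threshold (-36 ≤ -24); passes unchanged; make-up brings it to -33 dB.
Stage 3: overshoot 6 dB → 6/15 = 0.4 dB → -38.6 dB.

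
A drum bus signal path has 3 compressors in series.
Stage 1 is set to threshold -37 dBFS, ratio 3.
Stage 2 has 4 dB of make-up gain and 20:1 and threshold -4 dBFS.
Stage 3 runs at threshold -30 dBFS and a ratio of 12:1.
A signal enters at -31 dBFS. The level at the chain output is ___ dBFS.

Stage 1: -31 dBFS is 6 dB over -37 dBFS; at 3:1 that becomes 2 dB over, giving -35 dBFS.
Stage 2: below threshold (-35 ≤ -4); passes unchanged; make-up brings it to -31 dBFS.
Stage 3: -31 dBFS is at or below the -30 dBFS threshold — no compression; output -31 dBFS.

-31 dBFS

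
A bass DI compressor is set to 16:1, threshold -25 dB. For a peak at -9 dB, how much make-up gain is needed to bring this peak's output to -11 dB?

13 dB

Without make-up, output = threshold + overshoot/16 = -25 + 1 = -24 dB.
Gap to target: 13 dB.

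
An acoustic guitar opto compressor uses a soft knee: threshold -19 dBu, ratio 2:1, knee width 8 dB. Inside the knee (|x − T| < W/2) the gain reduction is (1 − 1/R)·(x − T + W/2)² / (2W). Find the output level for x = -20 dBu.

-20.28125 dBu

x − T + W/2 = -20 − (-19) + 4 = 3.
GR = (1 − 1/2) × 3² / 16 = 0.5 × 9 / 16 = 0.28125 dB.
Output = -20 − 0.28125 = -20.28125 dBu.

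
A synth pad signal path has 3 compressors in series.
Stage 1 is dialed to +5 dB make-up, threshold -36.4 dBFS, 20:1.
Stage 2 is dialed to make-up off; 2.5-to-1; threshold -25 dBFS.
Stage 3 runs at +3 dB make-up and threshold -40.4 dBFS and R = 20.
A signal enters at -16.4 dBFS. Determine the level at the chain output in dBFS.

-36.9 dBFS

Stage 1: 20 dB above -36.4 dBFS, reduced 20:1 to 1 dB above → -35.4 dBFS; +5 dB make-up → -30.4 dBFS.
Stage 2: -30.4 dBFS is at or below the -25 dBFS threshold — no compression; output -30.4 dBFS.
Stage 3: overshoot 10 dB → 10/20 = 0.5 dB → -39.9 dBFS; +3 dB make-up → -36.9 dBFS.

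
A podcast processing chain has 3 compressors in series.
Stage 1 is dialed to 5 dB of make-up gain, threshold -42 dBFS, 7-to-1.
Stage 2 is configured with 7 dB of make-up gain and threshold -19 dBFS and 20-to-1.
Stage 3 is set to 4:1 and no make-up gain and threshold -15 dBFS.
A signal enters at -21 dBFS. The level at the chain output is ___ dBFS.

-27 dBFS

Stage 1: 21 dB above -42 dBFS, reduced 7:1 to 3 dB above → -39 dBFS; +5 dB make-up → -34 dBFS.
Stage 2: below threshold (-34 ≤ -19); passes unchanged; make-up brings it to -27 dBFS.
Stage 3: -27 dBFS ≤ -15 dBFS, so stage 3 doesn't engage; output -27 dBFS.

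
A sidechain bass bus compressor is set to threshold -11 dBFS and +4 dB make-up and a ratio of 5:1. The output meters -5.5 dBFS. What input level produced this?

Remove make-up: -5.5 − 4 = -9.5 dBFS.
The compressed level sits -9.5 − (-11) = 1.5 dB over threshold.
Before 5:1 compression the overshoot was 1.5 × 5 = 7.5 dB, so input = -11 + 7.5 = -3.5 dBFS.

-3.5 dBFS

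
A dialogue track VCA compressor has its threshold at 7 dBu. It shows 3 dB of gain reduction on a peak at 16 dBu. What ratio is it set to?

1.5:1

Input overshoot = 16 − 7 = 9 dB.
Output overshoot = 9 − 3 = 6 dB.
Ratio = input overshoot / output overshoot = 9 / 6 = 1.5.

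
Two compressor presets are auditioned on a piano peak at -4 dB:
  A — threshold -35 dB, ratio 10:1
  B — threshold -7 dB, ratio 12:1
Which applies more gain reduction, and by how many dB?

A: overshoot 31 dB → output overshoot 3.1 dB → GR 27.9 dB.
B: overshoot 3 dB → output overshoot 0.25 dB → GR 2.75 dB.
A applies 25.15 dB more gain reduction.

A, by 25.15 dB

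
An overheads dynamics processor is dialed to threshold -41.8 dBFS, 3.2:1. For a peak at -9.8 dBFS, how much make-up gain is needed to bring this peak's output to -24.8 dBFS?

Without make-up, output = threshold + overshoot/3.2 = -41.8 + 10 = -31.8 dBFS.
Gap to target: 7 dB.

7 dB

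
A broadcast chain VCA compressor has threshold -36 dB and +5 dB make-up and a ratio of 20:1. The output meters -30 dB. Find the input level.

Stripping the +5 dB make-up gives -35 dB at the gain stage.
That's 1 dB above the -36 dB threshold.
Before 20:1 compression the overshoot was 1 × 20 = 20 dB, so input = -36 + 20 = -16 dB.

-16 dB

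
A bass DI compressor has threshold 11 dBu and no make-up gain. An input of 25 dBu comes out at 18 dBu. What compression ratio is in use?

2:1

Input overshoot = 25 − 11 = 14 dB; output overshoot = 18 − 11 = 7 dB.
Ratio = 14 / 7 = 2.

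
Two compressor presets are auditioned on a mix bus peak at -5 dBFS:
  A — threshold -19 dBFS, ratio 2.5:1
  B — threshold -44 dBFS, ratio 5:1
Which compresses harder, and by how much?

A: 14 dB over, compressed to 5.6 dB over, so 8.4 dB of GR.
B: 39 dB over, compressed to 7.8 dB over, so 31.2 dB of GR.
B applies 22.8 dB more gain reduction.

B, by 22.8 dB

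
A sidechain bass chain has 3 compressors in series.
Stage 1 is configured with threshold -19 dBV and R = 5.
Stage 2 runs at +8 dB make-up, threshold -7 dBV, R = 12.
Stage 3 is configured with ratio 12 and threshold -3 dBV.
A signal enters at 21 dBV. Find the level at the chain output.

Stage 1: 21 dBV is 40 dB over -19 dBV; at 5:1 that becomes 8 dB over, giving -11 dBV.
Stage 2: -11 dBV is at or below the -7 dBV threshold — no compression; make-up brings it to -3 dBV.
Stage 3: below threshold (-3 ≤ -3); passes unchanged; output -3 dBV.

-3 dBV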